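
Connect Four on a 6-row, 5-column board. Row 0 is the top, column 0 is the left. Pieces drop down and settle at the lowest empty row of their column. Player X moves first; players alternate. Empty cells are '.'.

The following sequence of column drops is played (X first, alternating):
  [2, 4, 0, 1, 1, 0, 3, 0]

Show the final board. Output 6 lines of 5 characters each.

Answer: .....
.....
.....
O....
OX...
XOXXO

Derivation:
Move 1: X drops in col 2, lands at row 5
Move 2: O drops in col 4, lands at row 5
Move 3: X drops in col 0, lands at row 5
Move 4: O drops in col 1, lands at row 5
Move 5: X drops in col 1, lands at row 4
Move 6: O drops in col 0, lands at row 4
Move 7: X drops in col 3, lands at row 5
Move 8: O drops in col 0, lands at row 3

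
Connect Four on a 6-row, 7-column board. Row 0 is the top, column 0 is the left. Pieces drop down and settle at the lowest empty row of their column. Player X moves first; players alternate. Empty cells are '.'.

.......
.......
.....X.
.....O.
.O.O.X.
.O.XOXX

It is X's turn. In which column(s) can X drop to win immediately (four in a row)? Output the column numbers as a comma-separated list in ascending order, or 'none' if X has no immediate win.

col 0: drop X → no win
col 1: drop X → no win
col 2: drop X → no win
col 3: drop X → no win
col 4: drop X → no win
col 5: drop X → no win
col 6: drop X → no win

Answer: none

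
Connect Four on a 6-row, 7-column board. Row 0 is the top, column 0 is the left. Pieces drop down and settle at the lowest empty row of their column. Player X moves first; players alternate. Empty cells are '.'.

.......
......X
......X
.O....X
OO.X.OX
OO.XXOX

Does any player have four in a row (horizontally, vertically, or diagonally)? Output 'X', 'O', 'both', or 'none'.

X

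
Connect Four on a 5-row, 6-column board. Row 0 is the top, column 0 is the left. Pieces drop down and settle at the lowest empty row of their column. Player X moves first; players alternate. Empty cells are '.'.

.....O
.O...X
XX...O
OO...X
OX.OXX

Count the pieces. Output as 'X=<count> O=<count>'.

X=7 O=7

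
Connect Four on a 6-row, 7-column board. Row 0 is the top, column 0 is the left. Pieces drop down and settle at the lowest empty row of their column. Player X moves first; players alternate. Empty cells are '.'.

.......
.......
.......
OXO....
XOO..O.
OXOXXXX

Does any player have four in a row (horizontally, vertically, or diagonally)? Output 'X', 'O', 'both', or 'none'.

X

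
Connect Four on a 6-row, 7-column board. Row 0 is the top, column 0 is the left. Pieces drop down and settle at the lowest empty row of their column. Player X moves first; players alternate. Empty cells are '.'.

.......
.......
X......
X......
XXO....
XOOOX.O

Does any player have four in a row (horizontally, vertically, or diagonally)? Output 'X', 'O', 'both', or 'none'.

X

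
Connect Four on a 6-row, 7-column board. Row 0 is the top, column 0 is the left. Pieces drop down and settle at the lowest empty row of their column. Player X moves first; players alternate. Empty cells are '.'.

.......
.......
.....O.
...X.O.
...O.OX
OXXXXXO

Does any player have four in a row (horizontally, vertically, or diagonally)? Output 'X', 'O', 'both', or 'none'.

X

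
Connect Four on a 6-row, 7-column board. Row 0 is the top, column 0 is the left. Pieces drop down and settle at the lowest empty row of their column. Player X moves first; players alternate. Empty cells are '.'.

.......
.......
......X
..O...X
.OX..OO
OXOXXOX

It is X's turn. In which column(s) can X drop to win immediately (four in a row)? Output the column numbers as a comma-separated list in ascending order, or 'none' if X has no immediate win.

Answer: none

Derivation:
col 0: drop X → no win
col 1: drop X → no win
col 2: drop X → no win
col 3: drop X → no win
col 4: drop X → no win
col 5: drop X → no win
col 6: drop X → no win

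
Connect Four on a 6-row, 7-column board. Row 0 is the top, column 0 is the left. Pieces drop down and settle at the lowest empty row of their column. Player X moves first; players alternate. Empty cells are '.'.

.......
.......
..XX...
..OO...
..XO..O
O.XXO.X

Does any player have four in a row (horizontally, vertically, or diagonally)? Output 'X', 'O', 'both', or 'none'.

none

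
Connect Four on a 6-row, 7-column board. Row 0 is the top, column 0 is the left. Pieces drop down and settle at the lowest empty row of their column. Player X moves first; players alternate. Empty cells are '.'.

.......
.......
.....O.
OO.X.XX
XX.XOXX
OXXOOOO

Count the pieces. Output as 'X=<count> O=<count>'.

X=10 O=9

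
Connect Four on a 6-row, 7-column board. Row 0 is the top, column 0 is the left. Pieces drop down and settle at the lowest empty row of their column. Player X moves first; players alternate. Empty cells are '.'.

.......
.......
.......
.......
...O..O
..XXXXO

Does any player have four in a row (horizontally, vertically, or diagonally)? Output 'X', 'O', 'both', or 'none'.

X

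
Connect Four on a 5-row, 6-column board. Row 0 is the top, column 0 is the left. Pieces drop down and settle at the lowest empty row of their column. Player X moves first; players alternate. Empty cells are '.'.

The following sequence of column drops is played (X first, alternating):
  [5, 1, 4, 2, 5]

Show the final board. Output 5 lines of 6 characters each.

Move 1: X drops in col 5, lands at row 4
Move 2: O drops in col 1, lands at row 4
Move 3: X drops in col 4, lands at row 4
Move 4: O drops in col 2, lands at row 4
Move 5: X drops in col 5, lands at row 3

Answer: ......
......
......
.....X
.OO.XX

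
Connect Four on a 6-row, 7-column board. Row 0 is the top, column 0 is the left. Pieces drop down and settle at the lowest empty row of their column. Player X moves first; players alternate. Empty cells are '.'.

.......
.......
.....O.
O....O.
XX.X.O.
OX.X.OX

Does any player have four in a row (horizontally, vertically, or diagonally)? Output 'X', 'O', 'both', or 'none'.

O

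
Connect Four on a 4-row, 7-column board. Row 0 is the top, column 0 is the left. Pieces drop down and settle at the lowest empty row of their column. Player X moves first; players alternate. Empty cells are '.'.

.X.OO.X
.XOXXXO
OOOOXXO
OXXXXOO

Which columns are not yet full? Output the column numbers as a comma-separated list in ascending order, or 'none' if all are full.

Answer: 0,2,5

Derivation:
col 0: top cell = '.' → open
col 1: top cell = 'X' → FULL
col 2: top cell = '.' → open
col 3: top cell = 'O' → FULL
col 4: top cell = 'O' → FULL
col 5: top cell = '.' → open
col 6: top cell = 'X' → FULL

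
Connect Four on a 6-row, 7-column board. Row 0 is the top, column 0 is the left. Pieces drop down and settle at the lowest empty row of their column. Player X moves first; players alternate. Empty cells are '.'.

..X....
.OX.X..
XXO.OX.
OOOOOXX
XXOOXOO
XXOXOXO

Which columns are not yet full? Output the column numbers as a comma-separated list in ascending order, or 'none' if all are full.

Answer: 0,1,3,4,5,6

Derivation:
col 0: top cell = '.' → open
col 1: top cell = '.' → open
col 2: top cell = 'X' → FULL
col 3: top cell = '.' → open
col 4: top cell = '.' → open
col 5: top cell = '.' → open
col 6: top cell = '.' → open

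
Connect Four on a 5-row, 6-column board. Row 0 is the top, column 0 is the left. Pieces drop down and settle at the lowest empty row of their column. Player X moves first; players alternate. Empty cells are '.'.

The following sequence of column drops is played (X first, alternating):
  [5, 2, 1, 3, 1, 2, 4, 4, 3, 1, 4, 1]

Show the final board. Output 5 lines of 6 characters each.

Move 1: X drops in col 5, lands at row 4
Move 2: O drops in col 2, lands at row 4
Move 3: X drops in col 1, lands at row 4
Move 4: O drops in col 3, lands at row 4
Move 5: X drops in col 1, lands at row 3
Move 6: O drops in col 2, lands at row 3
Move 7: X drops in col 4, lands at row 4
Move 8: O drops in col 4, lands at row 3
Move 9: X drops in col 3, lands at row 3
Move 10: O drops in col 1, lands at row 2
Move 11: X drops in col 4, lands at row 2
Move 12: O drops in col 1, lands at row 1

Answer: ......
.O....
.O..X.
.XOXO.
.XOOXX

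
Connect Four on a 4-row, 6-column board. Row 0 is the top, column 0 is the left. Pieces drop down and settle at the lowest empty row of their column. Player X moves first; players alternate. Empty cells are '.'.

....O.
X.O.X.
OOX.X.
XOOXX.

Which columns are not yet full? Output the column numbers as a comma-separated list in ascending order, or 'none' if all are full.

col 0: top cell = '.' → open
col 1: top cell = '.' → open
col 2: top cell = '.' → open
col 3: top cell = '.' → open
col 4: top cell = 'O' → FULL
col 5: top cell = '.' → open

Answer: 0,1,2,3,5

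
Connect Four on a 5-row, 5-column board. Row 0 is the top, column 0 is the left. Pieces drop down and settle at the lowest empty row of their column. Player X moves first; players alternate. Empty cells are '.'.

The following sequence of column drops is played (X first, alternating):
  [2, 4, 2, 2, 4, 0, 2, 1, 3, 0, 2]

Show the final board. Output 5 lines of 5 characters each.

Answer: ..X..
..X..
..O..
O.X.X
OOXXO

Derivation:
Move 1: X drops in col 2, lands at row 4
Move 2: O drops in col 4, lands at row 4
Move 3: X drops in col 2, lands at row 3
Move 4: O drops in col 2, lands at row 2
Move 5: X drops in col 4, lands at row 3
Move 6: O drops in col 0, lands at row 4
Move 7: X drops in col 2, lands at row 1
Move 8: O drops in col 1, lands at row 4
Move 9: X drops in col 3, lands at row 4
Move 10: O drops in col 0, lands at row 3
Move 11: X drops in col 2, lands at row 0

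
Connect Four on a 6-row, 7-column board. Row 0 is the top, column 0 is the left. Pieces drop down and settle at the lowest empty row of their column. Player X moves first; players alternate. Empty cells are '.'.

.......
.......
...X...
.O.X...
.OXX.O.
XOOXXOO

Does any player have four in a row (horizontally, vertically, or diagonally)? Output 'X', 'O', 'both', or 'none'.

X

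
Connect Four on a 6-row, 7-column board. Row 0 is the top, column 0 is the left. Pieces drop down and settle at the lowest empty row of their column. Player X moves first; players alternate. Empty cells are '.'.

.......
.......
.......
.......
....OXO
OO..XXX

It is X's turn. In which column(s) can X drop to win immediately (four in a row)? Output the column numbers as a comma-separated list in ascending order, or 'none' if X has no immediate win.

Answer: 3

Derivation:
col 0: drop X → no win
col 1: drop X → no win
col 2: drop X → no win
col 3: drop X → WIN!
col 4: drop X → no win
col 5: drop X → no win
col 6: drop X → no win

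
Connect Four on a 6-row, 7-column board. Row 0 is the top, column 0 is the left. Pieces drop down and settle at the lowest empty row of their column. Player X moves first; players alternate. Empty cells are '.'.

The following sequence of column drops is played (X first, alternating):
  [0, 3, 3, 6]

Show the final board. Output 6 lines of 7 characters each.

Move 1: X drops in col 0, lands at row 5
Move 2: O drops in col 3, lands at row 5
Move 3: X drops in col 3, lands at row 4
Move 4: O drops in col 6, lands at row 5

Answer: .......
.......
.......
.......
...X...
X..O..O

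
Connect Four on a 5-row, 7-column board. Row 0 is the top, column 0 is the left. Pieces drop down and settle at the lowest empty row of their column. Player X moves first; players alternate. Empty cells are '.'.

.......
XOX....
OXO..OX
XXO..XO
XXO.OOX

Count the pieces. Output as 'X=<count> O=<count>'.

X=10 O=9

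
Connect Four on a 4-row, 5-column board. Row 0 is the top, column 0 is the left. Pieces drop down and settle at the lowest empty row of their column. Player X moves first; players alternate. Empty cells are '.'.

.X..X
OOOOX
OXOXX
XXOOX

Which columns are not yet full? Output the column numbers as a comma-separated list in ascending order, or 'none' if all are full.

Answer: 0,2,3

Derivation:
col 0: top cell = '.' → open
col 1: top cell = 'X' → FULL
col 2: top cell = '.' → open
col 3: top cell = '.' → open
col 4: top cell = 'X' → FULL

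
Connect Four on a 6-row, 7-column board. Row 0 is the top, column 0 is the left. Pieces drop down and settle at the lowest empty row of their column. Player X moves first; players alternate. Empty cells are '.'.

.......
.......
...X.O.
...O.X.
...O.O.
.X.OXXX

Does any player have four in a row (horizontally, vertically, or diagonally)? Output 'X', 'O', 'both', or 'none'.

none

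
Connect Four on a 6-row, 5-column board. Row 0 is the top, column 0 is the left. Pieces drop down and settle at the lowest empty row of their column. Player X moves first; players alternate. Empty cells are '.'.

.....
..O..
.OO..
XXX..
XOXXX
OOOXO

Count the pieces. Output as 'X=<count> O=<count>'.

X=8 O=8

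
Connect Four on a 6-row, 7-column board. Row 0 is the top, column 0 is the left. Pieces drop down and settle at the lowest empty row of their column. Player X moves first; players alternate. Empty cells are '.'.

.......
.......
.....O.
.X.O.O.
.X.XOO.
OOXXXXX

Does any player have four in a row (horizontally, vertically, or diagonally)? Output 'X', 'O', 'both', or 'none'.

X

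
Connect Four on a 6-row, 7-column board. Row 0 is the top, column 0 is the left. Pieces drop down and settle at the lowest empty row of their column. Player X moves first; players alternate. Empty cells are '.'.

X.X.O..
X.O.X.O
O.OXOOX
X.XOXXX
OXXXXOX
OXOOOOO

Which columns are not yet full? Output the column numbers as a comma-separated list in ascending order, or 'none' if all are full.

Answer: 1,3,5,6

Derivation:
col 0: top cell = 'X' → FULL
col 1: top cell = '.' → open
col 2: top cell = 'X' → FULL
col 3: top cell = '.' → open
col 4: top cell = 'O' → FULL
col 5: top cell = '.' → open
col 6: top cell = '.' → open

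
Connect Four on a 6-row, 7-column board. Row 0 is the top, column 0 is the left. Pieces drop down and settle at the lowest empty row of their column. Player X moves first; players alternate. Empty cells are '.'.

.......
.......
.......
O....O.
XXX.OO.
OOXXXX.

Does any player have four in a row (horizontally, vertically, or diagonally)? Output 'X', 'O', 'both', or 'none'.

X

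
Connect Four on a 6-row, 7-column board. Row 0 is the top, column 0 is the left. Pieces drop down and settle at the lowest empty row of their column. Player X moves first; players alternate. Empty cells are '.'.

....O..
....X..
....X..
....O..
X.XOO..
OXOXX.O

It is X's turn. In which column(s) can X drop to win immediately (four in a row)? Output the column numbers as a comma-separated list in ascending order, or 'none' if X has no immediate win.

col 0: drop X → no win
col 1: drop X → no win
col 2: drop X → no win
col 3: drop X → WIN!
col 5: drop X → no win
col 6: drop X → no win

Answer: 3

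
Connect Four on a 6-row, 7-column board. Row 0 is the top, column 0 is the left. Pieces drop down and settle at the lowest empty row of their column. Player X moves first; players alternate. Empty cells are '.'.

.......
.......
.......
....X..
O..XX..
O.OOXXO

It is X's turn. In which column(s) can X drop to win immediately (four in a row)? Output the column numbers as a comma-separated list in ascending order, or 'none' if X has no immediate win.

col 0: drop X → no win
col 1: drop X → no win
col 2: drop X → no win
col 3: drop X → no win
col 4: drop X → WIN!
col 5: drop X → no win
col 6: drop X → no win

Answer: 4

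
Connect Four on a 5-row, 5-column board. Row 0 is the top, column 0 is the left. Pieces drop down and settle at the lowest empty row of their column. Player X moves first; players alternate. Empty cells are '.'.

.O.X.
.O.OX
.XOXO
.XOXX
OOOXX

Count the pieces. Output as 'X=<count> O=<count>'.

X=9 O=9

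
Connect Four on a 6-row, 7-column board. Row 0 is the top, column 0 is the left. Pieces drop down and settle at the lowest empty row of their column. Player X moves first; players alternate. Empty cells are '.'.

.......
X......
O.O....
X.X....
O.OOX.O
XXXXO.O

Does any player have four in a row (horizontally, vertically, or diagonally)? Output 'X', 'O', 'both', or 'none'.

X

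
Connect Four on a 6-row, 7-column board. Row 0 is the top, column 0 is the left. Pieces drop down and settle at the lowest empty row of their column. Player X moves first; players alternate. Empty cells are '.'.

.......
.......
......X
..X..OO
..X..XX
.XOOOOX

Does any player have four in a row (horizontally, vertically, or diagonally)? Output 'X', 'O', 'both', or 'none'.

O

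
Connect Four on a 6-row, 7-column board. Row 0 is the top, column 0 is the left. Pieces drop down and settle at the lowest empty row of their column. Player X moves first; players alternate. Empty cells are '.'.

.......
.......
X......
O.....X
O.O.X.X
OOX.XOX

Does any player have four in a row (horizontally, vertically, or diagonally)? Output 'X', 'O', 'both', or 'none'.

none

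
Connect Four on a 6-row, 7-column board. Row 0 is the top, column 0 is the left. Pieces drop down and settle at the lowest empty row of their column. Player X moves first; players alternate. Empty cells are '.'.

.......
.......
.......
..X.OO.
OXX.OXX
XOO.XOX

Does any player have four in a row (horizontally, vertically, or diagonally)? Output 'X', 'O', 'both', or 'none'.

none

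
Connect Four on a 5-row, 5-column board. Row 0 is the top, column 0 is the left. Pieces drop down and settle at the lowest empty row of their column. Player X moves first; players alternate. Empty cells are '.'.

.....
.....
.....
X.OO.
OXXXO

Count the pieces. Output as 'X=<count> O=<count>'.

X=4 O=4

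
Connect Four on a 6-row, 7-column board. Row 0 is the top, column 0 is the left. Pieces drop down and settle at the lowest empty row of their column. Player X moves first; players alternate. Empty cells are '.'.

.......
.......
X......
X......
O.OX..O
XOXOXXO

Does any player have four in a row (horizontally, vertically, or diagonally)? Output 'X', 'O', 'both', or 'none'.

none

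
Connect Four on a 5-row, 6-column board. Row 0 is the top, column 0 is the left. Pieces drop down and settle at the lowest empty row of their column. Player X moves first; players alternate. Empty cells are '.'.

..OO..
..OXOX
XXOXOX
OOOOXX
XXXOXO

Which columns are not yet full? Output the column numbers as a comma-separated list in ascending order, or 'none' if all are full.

Answer: 0,1,4,5

Derivation:
col 0: top cell = '.' → open
col 1: top cell = '.' → open
col 2: top cell = 'O' → FULL
col 3: top cell = 'O' → FULL
col 4: top cell = '.' → open
col 5: top cell = '.' → open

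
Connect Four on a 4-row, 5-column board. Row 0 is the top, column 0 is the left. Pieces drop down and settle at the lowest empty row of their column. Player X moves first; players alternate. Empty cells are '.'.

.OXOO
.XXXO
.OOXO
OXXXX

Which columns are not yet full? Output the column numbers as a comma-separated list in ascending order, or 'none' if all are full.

col 0: top cell = '.' → open
col 1: top cell = 'O' → FULL
col 2: top cell = 'X' → FULL
col 3: top cell = 'O' → FULL
col 4: top cell = 'O' → FULL

Answer: 0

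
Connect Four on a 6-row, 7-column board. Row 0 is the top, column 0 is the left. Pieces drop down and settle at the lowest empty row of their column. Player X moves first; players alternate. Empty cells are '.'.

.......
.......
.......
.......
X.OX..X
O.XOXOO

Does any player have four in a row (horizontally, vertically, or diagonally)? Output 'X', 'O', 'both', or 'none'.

none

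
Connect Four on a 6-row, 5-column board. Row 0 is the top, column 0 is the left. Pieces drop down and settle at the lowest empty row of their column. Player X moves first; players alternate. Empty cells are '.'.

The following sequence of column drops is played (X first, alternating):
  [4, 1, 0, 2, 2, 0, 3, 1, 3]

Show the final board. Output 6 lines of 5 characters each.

Answer: .....
.....
.....
.....
OOXX.
XOOXX

Derivation:
Move 1: X drops in col 4, lands at row 5
Move 2: O drops in col 1, lands at row 5
Move 3: X drops in col 0, lands at row 5
Move 4: O drops in col 2, lands at row 5
Move 5: X drops in col 2, lands at row 4
Move 6: O drops in col 0, lands at row 4
Move 7: X drops in col 3, lands at row 5
Move 8: O drops in col 1, lands at row 4
Move 9: X drops in col 3, lands at row 4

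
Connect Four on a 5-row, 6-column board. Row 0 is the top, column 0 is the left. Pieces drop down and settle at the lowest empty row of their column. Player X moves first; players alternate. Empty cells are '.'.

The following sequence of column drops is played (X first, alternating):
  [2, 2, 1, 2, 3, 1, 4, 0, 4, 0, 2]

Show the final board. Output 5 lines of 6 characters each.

Answer: ......
..X...
..O...
OOO.X.
OXXXX.

Derivation:
Move 1: X drops in col 2, lands at row 4
Move 2: O drops in col 2, lands at row 3
Move 3: X drops in col 1, lands at row 4
Move 4: O drops in col 2, lands at row 2
Move 5: X drops in col 3, lands at row 4
Move 6: O drops in col 1, lands at row 3
Move 7: X drops in col 4, lands at row 4
Move 8: O drops in col 0, lands at row 4
Move 9: X drops in col 4, lands at row 3
Move 10: O drops in col 0, lands at row 3
Move 11: X drops in col 2, lands at row 1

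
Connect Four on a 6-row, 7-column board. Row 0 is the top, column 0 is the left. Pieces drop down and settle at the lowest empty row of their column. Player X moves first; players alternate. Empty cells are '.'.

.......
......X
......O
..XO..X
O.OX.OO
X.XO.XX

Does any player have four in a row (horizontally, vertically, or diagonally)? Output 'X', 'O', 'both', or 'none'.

none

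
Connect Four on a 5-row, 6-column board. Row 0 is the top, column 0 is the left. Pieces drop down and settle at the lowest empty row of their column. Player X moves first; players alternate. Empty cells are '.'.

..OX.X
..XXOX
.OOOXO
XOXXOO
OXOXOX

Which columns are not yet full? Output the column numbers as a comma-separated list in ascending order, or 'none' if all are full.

col 0: top cell = '.' → open
col 1: top cell = '.' → open
col 2: top cell = 'O' → FULL
col 3: top cell = 'X' → FULL
col 4: top cell = '.' → open
col 5: top cell = 'X' → FULL

Answer: 0,1,4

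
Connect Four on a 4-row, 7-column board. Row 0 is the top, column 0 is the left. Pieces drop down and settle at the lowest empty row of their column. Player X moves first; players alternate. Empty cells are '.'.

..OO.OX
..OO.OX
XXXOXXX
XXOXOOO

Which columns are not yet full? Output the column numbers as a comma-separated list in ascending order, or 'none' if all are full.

col 0: top cell = '.' → open
col 1: top cell = '.' → open
col 2: top cell = 'O' → FULL
col 3: top cell = 'O' → FULL
col 4: top cell = '.' → open
col 5: top cell = 'O' → FULL
col 6: top cell = 'X' → FULL

Answer: 0,1,4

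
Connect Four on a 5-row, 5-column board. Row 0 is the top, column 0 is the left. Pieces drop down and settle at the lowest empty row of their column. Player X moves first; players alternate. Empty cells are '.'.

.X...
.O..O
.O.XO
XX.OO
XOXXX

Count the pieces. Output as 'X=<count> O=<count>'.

X=8 O=7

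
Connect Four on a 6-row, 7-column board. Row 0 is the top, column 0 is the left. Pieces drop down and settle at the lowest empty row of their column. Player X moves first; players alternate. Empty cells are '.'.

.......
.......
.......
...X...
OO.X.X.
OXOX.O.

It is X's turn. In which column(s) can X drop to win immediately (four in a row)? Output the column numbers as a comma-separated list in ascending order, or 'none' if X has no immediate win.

Answer: 3

Derivation:
col 0: drop X → no win
col 1: drop X → no win
col 2: drop X → no win
col 3: drop X → WIN!
col 4: drop X → no win
col 5: drop X → no win
col 6: drop X → no win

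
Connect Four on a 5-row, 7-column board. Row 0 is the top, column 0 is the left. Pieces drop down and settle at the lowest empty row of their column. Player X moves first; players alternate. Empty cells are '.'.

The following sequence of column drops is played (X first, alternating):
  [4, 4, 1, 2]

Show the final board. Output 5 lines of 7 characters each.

Answer: .......
.......
.......
....O..
.XO.X..

Derivation:
Move 1: X drops in col 4, lands at row 4
Move 2: O drops in col 4, lands at row 3
Move 3: X drops in col 1, lands at row 4
Move 4: O drops in col 2, lands at row 4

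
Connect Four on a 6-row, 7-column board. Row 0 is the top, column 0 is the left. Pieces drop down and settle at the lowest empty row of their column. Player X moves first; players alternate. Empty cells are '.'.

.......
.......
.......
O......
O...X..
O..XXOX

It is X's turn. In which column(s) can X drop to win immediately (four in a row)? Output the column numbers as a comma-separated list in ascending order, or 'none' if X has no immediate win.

Answer: none

Derivation:
col 0: drop X → no win
col 1: drop X → no win
col 2: drop X → no win
col 3: drop X → no win
col 4: drop X → no win
col 5: drop X → no win
col 6: drop X → no win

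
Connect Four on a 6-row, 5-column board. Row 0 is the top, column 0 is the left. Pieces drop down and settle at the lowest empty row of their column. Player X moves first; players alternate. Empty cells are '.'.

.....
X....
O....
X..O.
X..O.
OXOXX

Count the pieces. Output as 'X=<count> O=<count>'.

X=6 O=5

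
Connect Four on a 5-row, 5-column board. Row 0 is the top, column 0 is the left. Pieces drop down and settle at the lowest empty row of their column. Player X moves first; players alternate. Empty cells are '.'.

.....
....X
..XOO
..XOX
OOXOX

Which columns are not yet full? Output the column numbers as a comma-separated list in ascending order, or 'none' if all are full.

col 0: top cell = '.' → open
col 1: top cell = '.' → open
col 2: top cell = '.' → open
col 3: top cell = '.' → open
col 4: top cell = '.' → open

Answer: 0,1,2,3,4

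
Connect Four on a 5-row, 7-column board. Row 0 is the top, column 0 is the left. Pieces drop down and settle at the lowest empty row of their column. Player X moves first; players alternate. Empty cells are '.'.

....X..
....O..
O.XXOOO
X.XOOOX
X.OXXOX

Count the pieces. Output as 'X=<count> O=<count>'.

X=10 O=10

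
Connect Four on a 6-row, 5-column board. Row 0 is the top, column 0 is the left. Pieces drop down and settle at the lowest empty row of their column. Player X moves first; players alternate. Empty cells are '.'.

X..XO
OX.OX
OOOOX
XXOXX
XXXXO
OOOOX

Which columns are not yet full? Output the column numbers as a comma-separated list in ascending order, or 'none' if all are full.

Answer: 1,2

Derivation:
col 0: top cell = 'X' → FULL
col 1: top cell = '.' → open
col 2: top cell = '.' → open
col 3: top cell = 'X' → FULL
col 4: top cell = 'O' → FULL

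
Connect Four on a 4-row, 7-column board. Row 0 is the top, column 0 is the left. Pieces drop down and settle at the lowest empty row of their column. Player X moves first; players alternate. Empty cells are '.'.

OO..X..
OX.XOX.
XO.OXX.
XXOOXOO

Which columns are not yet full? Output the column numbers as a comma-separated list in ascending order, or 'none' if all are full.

Answer: 2,3,5,6

Derivation:
col 0: top cell = 'O' → FULL
col 1: top cell = 'O' → FULL
col 2: top cell = '.' → open
col 3: top cell = '.' → open
col 4: top cell = 'X' → FULL
col 5: top cell = '.' → open
col 6: top cell = '.' → open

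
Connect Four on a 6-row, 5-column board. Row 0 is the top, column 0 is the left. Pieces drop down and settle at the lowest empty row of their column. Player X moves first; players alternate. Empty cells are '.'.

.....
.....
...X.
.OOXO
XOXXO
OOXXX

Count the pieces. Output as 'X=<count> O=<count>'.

X=8 O=7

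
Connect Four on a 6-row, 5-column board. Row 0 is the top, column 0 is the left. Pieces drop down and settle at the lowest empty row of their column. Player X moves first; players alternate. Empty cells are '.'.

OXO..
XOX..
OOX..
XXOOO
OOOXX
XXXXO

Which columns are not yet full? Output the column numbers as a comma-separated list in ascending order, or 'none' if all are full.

Answer: 3,4

Derivation:
col 0: top cell = 'O' → FULL
col 1: top cell = 'X' → FULL
col 2: top cell = 'O' → FULL
col 3: top cell = '.' → open
col 4: top cell = '.' → open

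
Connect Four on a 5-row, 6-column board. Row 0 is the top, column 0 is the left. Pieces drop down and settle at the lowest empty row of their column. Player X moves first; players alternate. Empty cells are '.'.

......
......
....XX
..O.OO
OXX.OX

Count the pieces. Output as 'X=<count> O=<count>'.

X=5 O=5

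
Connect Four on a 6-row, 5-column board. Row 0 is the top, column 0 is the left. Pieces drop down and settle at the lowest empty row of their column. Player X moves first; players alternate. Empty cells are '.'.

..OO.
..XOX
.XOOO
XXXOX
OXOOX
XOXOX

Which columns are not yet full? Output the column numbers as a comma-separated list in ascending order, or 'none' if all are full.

Answer: 0,1,4

Derivation:
col 0: top cell = '.' → open
col 1: top cell = '.' → open
col 2: top cell = 'O' → FULL
col 3: top cell = 'O' → FULL
col 4: top cell = '.' → open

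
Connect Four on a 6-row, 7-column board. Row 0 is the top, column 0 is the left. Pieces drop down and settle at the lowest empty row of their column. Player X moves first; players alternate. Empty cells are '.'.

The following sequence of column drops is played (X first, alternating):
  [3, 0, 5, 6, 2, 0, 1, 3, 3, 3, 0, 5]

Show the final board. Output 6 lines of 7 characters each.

Move 1: X drops in col 3, lands at row 5
Move 2: O drops in col 0, lands at row 5
Move 3: X drops in col 5, lands at row 5
Move 4: O drops in col 6, lands at row 5
Move 5: X drops in col 2, lands at row 5
Move 6: O drops in col 0, lands at row 4
Move 7: X drops in col 1, lands at row 5
Move 8: O drops in col 3, lands at row 4
Move 9: X drops in col 3, lands at row 3
Move 10: O drops in col 3, lands at row 2
Move 11: X drops in col 0, lands at row 3
Move 12: O drops in col 5, lands at row 4

Answer: .......
.......
...O...
X..X...
O..O.O.
OXXX.XO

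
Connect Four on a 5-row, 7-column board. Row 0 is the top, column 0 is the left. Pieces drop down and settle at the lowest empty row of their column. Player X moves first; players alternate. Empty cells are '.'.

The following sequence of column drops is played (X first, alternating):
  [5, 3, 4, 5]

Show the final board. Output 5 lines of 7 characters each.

Move 1: X drops in col 5, lands at row 4
Move 2: O drops in col 3, lands at row 4
Move 3: X drops in col 4, lands at row 4
Move 4: O drops in col 5, lands at row 3

Answer: .......
.......
.......
.....O.
...OXX.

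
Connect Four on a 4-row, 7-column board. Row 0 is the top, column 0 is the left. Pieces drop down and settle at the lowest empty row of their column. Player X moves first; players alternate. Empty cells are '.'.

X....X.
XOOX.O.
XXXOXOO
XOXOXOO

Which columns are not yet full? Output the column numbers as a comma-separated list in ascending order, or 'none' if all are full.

Answer: 1,2,3,4,6

Derivation:
col 0: top cell = 'X' → FULL
col 1: top cell = '.' → open
col 2: top cell = '.' → open
col 3: top cell = '.' → open
col 4: top cell = '.' → open
col 5: top cell = 'X' → FULL
col 6: top cell = '.' → open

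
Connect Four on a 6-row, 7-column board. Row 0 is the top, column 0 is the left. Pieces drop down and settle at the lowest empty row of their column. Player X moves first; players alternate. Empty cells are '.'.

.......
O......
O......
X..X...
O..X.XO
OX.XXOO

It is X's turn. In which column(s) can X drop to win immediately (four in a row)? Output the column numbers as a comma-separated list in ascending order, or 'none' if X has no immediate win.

col 0: drop X → no win
col 1: drop X → no win
col 2: drop X → WIN!
col 3: drop X → WIN!
col 4: drop X → no win
col 5: drop X → no win
col 6: drop X → no win

Answer: 2,3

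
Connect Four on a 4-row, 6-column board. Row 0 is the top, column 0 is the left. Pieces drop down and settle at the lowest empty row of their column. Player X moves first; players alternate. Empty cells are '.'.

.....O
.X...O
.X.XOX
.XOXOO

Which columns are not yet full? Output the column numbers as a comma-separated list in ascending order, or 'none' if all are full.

Answer: 0,1,2,3,4

Derivation:
col 0: top cell = '.' → open
col 1: top cell = '.' → open
col 2: top cell = '.' → open
col 3: top cell = '.' → open
col 4: top cell = '.' → open
col 5: top cell = 'O' → FULL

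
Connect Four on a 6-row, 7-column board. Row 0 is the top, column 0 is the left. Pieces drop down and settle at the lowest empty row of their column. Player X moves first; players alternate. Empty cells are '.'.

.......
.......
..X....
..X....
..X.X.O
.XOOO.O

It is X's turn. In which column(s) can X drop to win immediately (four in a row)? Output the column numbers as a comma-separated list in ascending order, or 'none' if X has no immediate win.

col 0: drop X → no win
col 1: drop X → no win
col 2: drop X → WIN!
col 3: drop X → no win
col 4: drop X → no win
col 5: drop X → no win
col 6: drop X → no win

Answer: 2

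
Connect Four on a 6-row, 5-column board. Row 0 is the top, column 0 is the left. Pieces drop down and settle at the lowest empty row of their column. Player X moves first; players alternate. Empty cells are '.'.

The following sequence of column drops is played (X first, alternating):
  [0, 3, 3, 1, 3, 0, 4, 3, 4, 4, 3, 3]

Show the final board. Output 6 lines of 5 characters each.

Move 1: X drops in col 0, lands at row 5
Move 2: O drops in col 3, lands at row 5
Move 3: X drops in col 3, lands at row 4
Move 4: O drops in col 1, lands at row 5
Move 5: X drops in col 3, lands at row 3
Move 6: O drops in col 0, lands at row 4
Move 7: X drops in col 4, lands at row 5
Move 8: O drops in col 3, lands at row 2
Move 9: X drops in col 4, lands at row 4
Move 10: O drops in col 4, lands at row 3
Move 11: X drops in col 3, lands at row 1
Move 12: O drops in col 3, lands at row 0

Answer: ...O.
...X.
...O.
...XO
O..XX
XO.OX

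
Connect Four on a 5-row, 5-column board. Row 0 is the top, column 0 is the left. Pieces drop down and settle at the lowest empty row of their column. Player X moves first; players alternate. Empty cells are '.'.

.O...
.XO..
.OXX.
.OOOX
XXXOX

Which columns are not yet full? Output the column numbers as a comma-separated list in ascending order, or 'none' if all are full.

Answer: 0,2,3,4

Derivation:
col 0: top cell = '.' → open
col 1: top cell = 'O' → FULL
col 2: top cell = '.' → open
col 3: top cell = '.' → open
col 4: top cell = '.' → open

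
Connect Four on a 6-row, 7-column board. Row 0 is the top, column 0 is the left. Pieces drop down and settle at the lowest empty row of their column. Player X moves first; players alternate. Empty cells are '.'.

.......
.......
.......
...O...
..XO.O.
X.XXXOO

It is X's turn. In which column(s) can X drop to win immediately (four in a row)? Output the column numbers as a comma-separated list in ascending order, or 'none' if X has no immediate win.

Answer: 1

Derivation:
col 0: drop X → no win
col 1: drop X → WIN!
col 2: drop X → no win
col 3: drop X → no win
col 4: drop X → no win
col 5: drop X → no win
col 6: drop X → no win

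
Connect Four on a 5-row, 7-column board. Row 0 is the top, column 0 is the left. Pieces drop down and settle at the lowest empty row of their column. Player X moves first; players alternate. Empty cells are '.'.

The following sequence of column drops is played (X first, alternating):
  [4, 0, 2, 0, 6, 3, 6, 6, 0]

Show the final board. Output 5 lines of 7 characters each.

Move 1: X drops in col 4, lands at row 4
Move 2: O drops in col 0, lands at row 4
Move 3: X drops in col 2, lands at row 4
Move 4: O drops in col 0, lands at row 3
Move 5: X drops in col 6, lands at row 4
Move 6: O drops in col 3, lands at row 4
Move 7: X drops in col 6, lands at row 3
Move 8: O drops in col 6, lands at row 2
Move 9: X drops in col 0, lands at row 2

Answer: .......
.......
X.....O
O.....X
O.XOX.X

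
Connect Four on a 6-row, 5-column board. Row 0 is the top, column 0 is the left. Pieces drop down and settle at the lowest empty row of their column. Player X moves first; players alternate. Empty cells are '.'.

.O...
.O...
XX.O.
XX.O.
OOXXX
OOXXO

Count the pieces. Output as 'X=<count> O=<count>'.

X=9 O=9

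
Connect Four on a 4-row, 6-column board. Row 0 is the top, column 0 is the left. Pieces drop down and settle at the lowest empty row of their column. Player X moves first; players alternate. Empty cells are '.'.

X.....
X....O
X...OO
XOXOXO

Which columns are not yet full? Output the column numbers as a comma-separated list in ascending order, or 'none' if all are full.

Answer: 1,2,3,4,5

Derivation:
col 0: top cell = 'X' → FULL
col 1: top cell = '.' → open
col 2: top cell = '.' → open
col 3: top cell = '.' → open
col 4: top cell = '.' → open
col 5: top cell = '.' → open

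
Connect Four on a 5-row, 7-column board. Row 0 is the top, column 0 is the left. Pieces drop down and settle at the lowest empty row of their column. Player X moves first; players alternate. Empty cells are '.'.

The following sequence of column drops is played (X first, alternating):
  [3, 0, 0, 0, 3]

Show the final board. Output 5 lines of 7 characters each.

Answer: .......
.......
O......
X..X...
O..X...

Derivation:
Move 1: X drops in col 3, lands at row 4
Move 2: O drops in col 0, lands at row 4
Move 3: X drops in col 0, lands at row 3
Move 4: O drops in col 0, lands at row 2
Move 5: X drops in col 3, lands at row 3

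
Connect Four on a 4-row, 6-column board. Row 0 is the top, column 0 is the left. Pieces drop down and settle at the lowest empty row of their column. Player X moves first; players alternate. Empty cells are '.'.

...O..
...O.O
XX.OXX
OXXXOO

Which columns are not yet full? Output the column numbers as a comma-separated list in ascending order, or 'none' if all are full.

Answer: 0,1,2,4,5

Derivation:
col 0: top cell = '.' → open
col 1: top cell = '.' → open
col 2: top cell = '.' → open
col 3: top cell = 'O' → FULL
col 4: top cell = '.' → open
col 5: top cell = '.' → open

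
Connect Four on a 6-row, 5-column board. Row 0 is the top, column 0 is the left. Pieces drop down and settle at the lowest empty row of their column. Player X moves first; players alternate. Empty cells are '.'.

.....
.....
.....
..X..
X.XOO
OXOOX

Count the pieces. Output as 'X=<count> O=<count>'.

X=5 O=5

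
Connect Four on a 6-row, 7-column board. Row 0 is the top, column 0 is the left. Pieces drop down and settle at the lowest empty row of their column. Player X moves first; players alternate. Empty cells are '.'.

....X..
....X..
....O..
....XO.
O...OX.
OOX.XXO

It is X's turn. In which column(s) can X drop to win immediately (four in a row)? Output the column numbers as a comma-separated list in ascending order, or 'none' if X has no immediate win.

Answer: 3

Derivation:
col 0: drop X → no win
col 1: drop X → no win
col 2: drop X → no win
col 3: drop X → WIN!
col 5: drop X → no win
col 6: drop X → no win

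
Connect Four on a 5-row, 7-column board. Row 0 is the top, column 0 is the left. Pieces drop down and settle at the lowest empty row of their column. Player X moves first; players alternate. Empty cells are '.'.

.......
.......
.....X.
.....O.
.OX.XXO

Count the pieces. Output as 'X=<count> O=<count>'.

X=4 O=3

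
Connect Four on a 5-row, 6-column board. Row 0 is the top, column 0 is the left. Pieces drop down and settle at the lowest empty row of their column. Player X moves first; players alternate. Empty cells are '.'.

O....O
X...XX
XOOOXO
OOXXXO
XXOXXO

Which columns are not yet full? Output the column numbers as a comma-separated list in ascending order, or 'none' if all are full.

Answer: 1,2,3,4

Derivation:
col 0: top cell = 'O' → FULL
col 1: top cell = '.' → open
col 2: top cell = '.' → open
col 3: top cell = '.' → open
col 4: top cell = '.' → open
col 5: top cell = 'O' → FULL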